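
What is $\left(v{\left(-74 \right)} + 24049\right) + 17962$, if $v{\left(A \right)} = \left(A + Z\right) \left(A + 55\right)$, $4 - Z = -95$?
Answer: $41536$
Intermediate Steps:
$Z = 99$ ($Z = 4 - -95 = 4 + 95 = 99$)
$v{\left(A \right)} = \left(55 + A\right) \left(99 + A\right)$ ($v{\left(A \right)} = \left(A + 99\right) \left(A + 55\right) = \left(99 + A\right) \left(55 + A\right) = \left(55 + A\right) \left(99 + A\right)$)
$\left(v{\left(-74 \right)} + 24049\right) + 17962 = \left(\left(5445 + \left(-74\right)^{2} + 154 \left(-74\right)\right) + 24049\right) + 17962 = \left(\left(5445 + 5476 - 11396\right) + 24049\right) + 17962 = \left(-475 + 24049\right) + 17962 = 23574 + 17962 = 41536$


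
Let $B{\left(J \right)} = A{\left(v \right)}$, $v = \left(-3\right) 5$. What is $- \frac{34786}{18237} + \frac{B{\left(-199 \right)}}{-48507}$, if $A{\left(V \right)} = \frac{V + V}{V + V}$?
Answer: $- \frac{187486971}{98291351} \approx -1.9075$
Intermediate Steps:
$v = -15$
$A{\left(V \right)} = 1$ ($A{\left(V \right)} = \frac{2 V}{2 V} = 2 V \frac{1}{2 V} = 1$)
$B{\left(J \right)} = 1$
$- \frac{34786}{18237} + \frac{B{\left(-199 \right)}}{-48507} = - \frac{34786}{18237} + 1 \frac{1}{-48507} = \left(-34786\right) \frac{1}{18237} + 1 \left(- \frac{1}{48507}\right) = - \frac{34786}{18237} - \frac{1}{48507} = - \frac{187486971}{98291351}$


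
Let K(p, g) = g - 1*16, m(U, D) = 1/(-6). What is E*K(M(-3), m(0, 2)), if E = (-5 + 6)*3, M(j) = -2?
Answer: -97/2 ≈ -48.500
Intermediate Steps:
m(U, D) = -⅙
K(p, g) = -16 + g (K(p, g) = g - 16 = -16 + g)
E = 3 (E = 1*3 = 3)
E*K(M(-3), m(0, 2)) = 3*(-16 - ⅙) = 3*(-97/6) = -97/2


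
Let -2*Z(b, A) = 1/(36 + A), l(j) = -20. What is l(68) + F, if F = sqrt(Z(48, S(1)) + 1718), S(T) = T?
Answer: -20 + sqrt(9407694)/74 ≈ 21.449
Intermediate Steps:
Z(b, A) = -1/(2*(36 + A))
F = sqrt(9407694)/74 (F = sqrt(-1/(72 + 2*1) + 1718) = sqrt(-1/(72 + 2) + 1718) = sqrt(-1/74 + 1718) = sqrt(127131/74) = sqrt(9407694)/74 ≈ 41.449)
l(68) + F = -20 + sqrt(9407694)/74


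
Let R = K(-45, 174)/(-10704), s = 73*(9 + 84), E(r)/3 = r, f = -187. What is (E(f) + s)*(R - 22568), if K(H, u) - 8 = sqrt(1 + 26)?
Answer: -31343432430/223 - 1557*sqrt(3)/892 ≈ -1.4055e+8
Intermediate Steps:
K(H, u) = 8 + 3*sqrt(3) (K(H, u) = 8 + sqrt(1 + 26) = 8 + sqrt(27) = 8 + 3*sqrt(3))
E(r) = 3*r
s = 6789 (s = 73*93 = 6789)
R = -1/1338 - sqrt(3)/3568 (R = (8 + 3*sqrt(3))/(-10704) = (8 + 3*sqrt(3))*(-1/10704) = -1/1338 - sqrt(3)/3568 ≈ -0.0012328)
(E(f) + s)*(R - 22568) = (3*(-187) + 6789)*((-1/1338 - sqrt(3)/3568) - 22568) = (-561 + 6789)*(-30195985/1338 - sqrt(3)/3568) = 6228*(-30195985/1338 - sqrt(3)/3568) = -31343432430/223 - 1557*sqrt(3)/892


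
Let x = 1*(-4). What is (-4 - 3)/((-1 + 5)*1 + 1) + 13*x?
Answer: -267/5 ≈ -53.400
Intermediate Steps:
x = -4
(-4 - 3)/((-1 + 5)*1 + 1) + 13*x = (-4 - 3)/((-1 + 5)*1 + 1) + 13*(-4) = -7/(4*1 + 1) - 52 = -7/(4 + 1) - 52 = -7/5 - 52 = -267/5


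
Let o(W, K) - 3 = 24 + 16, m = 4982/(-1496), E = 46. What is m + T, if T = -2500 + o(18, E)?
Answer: -1840327/748 ≈ -2460.3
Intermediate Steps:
m = -2491/748 (m = 4982*(-1/1496) = -2491/748 ≈ -3.3302)
o(W, K) = 43 (o(W, K) = 3 + (24 + 16) = 3 + 40 = 43)
T = -2457 (T = -2500 + 43 = -2457)
m + T = -2491/748 - 2457 = -1840327/748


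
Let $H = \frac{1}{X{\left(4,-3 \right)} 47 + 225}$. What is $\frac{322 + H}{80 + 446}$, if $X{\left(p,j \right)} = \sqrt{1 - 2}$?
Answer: $\frac{17012773}{27790684} - \frac{47 i}{27790684} \approx 0.61217 - 1.6912 \cdot 10^{-6} i$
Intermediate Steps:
$X{\left(p,j \right)} = i$ ($X{\left(p,j \right)} = \sqrt{-1} = i$)
$H = \frac{225 - 47 i}{52834}$ ($H = \frac{1}{i 47 + 225} = \frac{1}{47 i + 225} = \frac{1}{225 + 47 i} = \frac{225 - 47 i}{52834} \approx 0.0042586 - 0.00088958 i$)
$\frac{322 + H}{80 + 446} = \frac{322 + \left(\frac{225}{52834} - \frac{47 i}{52834}\right)}{80 + 446} = \frac{\frac{17012773}{52834} - \frac{47 i}{52834}}{526} = \left(\frac{17012773}{52834} - \frac{47 i}{52834}\right) \frac{1}{526} = \frac{17012773}{27790684} - \frac{47 i}{27790684}$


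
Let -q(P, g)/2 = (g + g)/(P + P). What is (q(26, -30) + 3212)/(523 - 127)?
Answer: 20893/2574 ≈ 8.1169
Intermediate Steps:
q(P, g) = -2*g/P (q(P, g) = -2*(g + g)/(P + P) = -2*2*g/(2*P) = -2*2*g*1/(2*P) = -2*g/P)
(q(26, -30) + 3212)/(523 - 127) = (-2*(-30)/26 + 3212)/(523 - 127) = (-2*(-30)*1/26 + 3212)/396 = (30/13 + 3212)*(1/396) = (41786/13)*(1/396) = 20893/2574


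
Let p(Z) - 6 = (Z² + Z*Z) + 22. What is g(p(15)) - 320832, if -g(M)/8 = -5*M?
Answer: -301712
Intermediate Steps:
p(Z) = 28 + 2*Z² (p(Z) = 6 + ((Z² + Z*Z) + 22) = 6 + ((Z² + Z²) + 22) = 6 + (2*Z² + 22) = 6 + (22 + 2*Z²) = 28 + 2*Z²)
g(M) = 40*M (g(M) = -(-40)*M = 40*M)
g(p(15)) - 320832 = 40*(28 + 2*15²) - 320832 = 40*(28 + 2*225) - 320832 = 40*(28 + 450) - 320832 = 40*478 - 320832 = 19120 - 320832 = -301712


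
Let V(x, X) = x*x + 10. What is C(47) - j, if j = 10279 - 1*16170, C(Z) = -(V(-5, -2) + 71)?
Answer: 5785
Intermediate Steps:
V(x, X) = 10 + x² (V(x, X) = x² + 10 = 10 + x²)
C(Z) = -106 (C(Z) = -((10 + (-5)²) + 71) = -((10 + 25) + 71) = -(35 + 71) = -1*106 = -106)
j = -5891 (j = 10279 - 16170 = -5891)
C(47) - j = -106 - 1*(-5891) = -106 + 5891 = 5785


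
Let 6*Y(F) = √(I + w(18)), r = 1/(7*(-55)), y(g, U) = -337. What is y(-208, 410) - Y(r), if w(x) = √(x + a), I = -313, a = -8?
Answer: -337 - I*√(313 - √10)/6 ≈ -337.0 - 2.9337*I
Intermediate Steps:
w(x) = √(-8 + x) (w(x) = √(x - 8) = √(-8 + x))
r = -1/385 (r = 1/(-385) = -1/385 ≈ -0.0025974)
Y(F) = √(-313 + √10)/6 (Y(F) = √(-313 + √(-8 + 18))/6 = √(-313 + √10)/6)
y(-208, 410) - Y(r) = -337 - √(-313 + √10)/6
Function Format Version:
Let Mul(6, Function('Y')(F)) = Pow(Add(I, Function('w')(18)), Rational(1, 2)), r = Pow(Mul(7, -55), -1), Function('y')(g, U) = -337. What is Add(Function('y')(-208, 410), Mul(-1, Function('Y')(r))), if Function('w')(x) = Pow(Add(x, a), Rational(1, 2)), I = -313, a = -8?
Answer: Add(-337, Mul(Rational(-1, 6), I, Pow(Add(313, Mul(-1, Pow(10, Rational(1, 2)))), Rational(1, 2)))) ≈ Add(-337.00, Mul(-2.9337, I))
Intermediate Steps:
Function('w')(x) = Pow(Add(-8, x), Rational(1, 2)) (Function('w')(x) = Pow(Add(x, -8), Rational(1, 2)) = Pow(Add(-8, x), Rational(1, 2)))
r = Rational(-1, 385) (r = Pow(-385, -1) = Rational(-1, 385) ≈ -0.0025974)
Function('Y')(F) = Mul(Rational(1, 6), Pow(Add(-313, Pow(10, Rational(1, 2))), Rational(1, 2))) (Function('Y')(F) = Mul(Rational(1, 6), Pow(Add(-313, Pow(Add(-8, 18), Rational(1, 2))), Rational(1, 2))) = Mul(Rational(1, 6), Pow(Add(-313, Pow(10, Rational(1, 2))), Rational(1, 2))))
Add(Function('y')(-208, 410), Mul(-1, Function('Y')(r))) = Add(-337, Mul(-1, Mul(Rational(1, 6), Pow(Add(-313, Pow(10, Rational(1, 2))), Rational(1, 2))))) = Add(-337, Mul(Rational(-1, 6), Pow(Add(-313, Pow(10, Rational(1, 2))), Rational(1, 2))))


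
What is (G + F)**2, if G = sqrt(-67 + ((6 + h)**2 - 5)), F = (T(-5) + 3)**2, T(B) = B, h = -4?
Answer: -52 + 16*I*sqrt(17) ≈ -52.0 + 65.97*I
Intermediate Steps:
F = 4 (F = (-5 + 3)**2 = (-2)**2 = 4)
G = 2*I*sqrt(17) (G = sqrt(-67 + ((6 - 4)**2 - 5)) = sqrt(-67 + (2**2 - 5)) = sqrt(-67 + (4 - 5)) = sqrt(-67 - 1) = sqrt(-68) = 2*I*sqrt(17) ≈ 8.2462*I)
(G + F)**2 = (2*I*sqrt(17) + 4)**2 = (4 + 2*I*sqrt(17))**2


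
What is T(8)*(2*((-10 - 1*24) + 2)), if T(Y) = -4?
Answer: 256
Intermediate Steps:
T(8)*(2*((-10 - 1*24) + 2)) = -8*((-10 - 1*24) + 2) = -8*((-10 - 24) + 2) = -8*(-34 + 2) = -8*(-32) = -4*(-64) = 256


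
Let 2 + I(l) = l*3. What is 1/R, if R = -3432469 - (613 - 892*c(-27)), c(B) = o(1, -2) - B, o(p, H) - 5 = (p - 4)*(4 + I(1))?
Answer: -1/3417918 ≈ -2.9258e-7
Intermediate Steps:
I(l) = -2 + 3*l (I(l) = -2 + l*3 = -2 + 3*l)
o(p, H) = -15 + 5*p (o(p, H) = 5 + (p - 4)*(4 + (-2 + 3*1)) = 5 + (-4 + p)*(4 + (-2 + 3)) = 5 + (-4 + p)*(4 + 1) = 5 + (-4 + p)*5 = 5 + (-20 + 5*p) = -15 + 5*p)
c(B) = -10 - B (c(B) = (-15 + 5*1) - B = (-15 + 5) - B = -10 - B)
R = -3417918 (R = -3432469 - (613 - 892*(-10 - 1*(-27))) = -3432469 - (613 - 892*(-10 + 27)) = -3432469 - (613 - 892*17) = -3432469 - (613 - 15164) = -3432469 - 1*(-14551) = -3432469 + 14551 = -3417918)
1/R = 1/(-3417918) = -1/3417918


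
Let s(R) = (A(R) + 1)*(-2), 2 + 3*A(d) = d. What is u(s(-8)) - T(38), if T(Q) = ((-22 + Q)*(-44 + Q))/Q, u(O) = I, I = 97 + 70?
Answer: 3221/19 ≈ 169.53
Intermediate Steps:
A(d) = -2/3 + d/3
I = 167
s(R) = -2/3 - 2*R/3 (s(R) = ((-2/3 + R/3) + 1)*(-2) = (1/3 + R/3)*(-2) = -2/3 - 2*R/3)
u(O) = 167
T(Q) = (-44 + Q)*(-22 + Q)/Q (T(Q) = ((-44 + Q)*(-22 + Q))/Q = (-44 + Q)*(-22 + Q)/Q)
u(s(-8)) - T(38) = 167 - (-66 + 38 + 968/38) = 167 - (-66 + 38 + 968*(1/38)) = 167 - (-66 + 38 + 484/19) = 167 - 1*(-48/19) = 167 + 48/19 = 3221/19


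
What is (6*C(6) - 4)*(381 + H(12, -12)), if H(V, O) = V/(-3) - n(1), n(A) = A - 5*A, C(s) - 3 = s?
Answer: 19050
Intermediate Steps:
C(s) = 3 + s
n(A) = -4*A (n(A) = A - 5*A = -4*A)
H(V, O) = 4 - V/3 (H(V, O) = V/(-3) - (-4) = V*(-⅓) - 1*(-4) = -V/3 + 4 = 4 - V/3)
(6*C(6) - 4)*(381 + H(12, -12)) = (6*(3 + 6) - 4)*(381 + (4 - ⅓*12)) = (6*9 - 4)*(381 + (4 - 4)) = (54 - 4)*(381 + 0) = 50*381 = 19050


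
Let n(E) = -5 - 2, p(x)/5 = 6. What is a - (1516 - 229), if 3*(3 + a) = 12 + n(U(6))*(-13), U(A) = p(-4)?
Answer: -3767/3 ≈ -1255.7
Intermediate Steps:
p(x) = 30 (p(x) = 5*6 = 30)
U(A) = 30
n(E) = -7
a = 94/3 (a = -3 + (12 - 7*(-13))/3 = -3 + (12 + 91)/3 = -3 + (⅓)*103 = -3 + 103/3 = 94/3 ≈ 31.333)
a - (1516 - 229) = 94/3 - (1516 - 229) = 94/3 - 1*1287 = 94/3 - 1287 = -3767/3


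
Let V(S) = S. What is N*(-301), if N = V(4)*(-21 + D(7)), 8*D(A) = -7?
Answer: 52675/2 ≈ 26338.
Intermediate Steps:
D(A) = -7/8 (D(A) = (⅛)*(-7) = -7/8)
N = -175/2 (N = 4*(-21 - 7/8) = 4*(-175/8) = -175/2 ≈ -87.500)
N*(-301) = -175/2*(-301) = 52675/2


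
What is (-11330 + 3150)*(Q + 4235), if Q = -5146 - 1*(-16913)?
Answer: -130896360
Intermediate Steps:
Q = 11767 (Q = -5146 + 16913 = 11767)
(-11330 + 3150)*(Q + 4235) = (-11330 + 3150)*(11767 + 4235) = -8180*16002 = -130896360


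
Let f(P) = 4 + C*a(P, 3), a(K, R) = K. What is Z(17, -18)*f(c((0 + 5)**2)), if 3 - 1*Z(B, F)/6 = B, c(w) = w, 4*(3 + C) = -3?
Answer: 7539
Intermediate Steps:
C = -15/4 (C = -3 + (1/4)*(-3) = -3 - 3/4 = -15/4 ≈ -3.7500)
Z(B, F) = 18 - 6*B
f(P) = 4 - 15*P/4
Z(17, -18)*f(c((0 + 5)**2)) = (18 - 6*17)*(4 - 15*(0 + 5)**2/4) = (18 - 102)*(4 - 15/4*5**2) = -84*(4 - 15/4*25) = -84*(4 - 375/4) = -84*(-359/4) = 7539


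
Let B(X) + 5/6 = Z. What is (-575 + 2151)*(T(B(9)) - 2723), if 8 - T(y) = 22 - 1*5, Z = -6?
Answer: -4305632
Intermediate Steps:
B(X) = -41/6 (B(X) = -⅚ - 6 = -41/6)
T(y) = -9 (T(y) = 8 - (22 - 1*5) = 8 - (22 - 5) = 8 - 1*17 = 8 - 17 = -9)
(-575 + 2151)*(T(B(9)) - 2723) = (-575 + 2151)*(-9 - 2723) = 1576*(-2732) = -4305632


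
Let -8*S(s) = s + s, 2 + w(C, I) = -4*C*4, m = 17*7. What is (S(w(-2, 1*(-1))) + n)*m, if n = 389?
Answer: 90797/2 ≈ 45399.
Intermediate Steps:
m = 119
w(C, I) = -2 - 16*C (w(C, I) = -2 - 4*C*4 = -2 - 16*C)
S(s) = -s/4 (S(s) = -(s + s)/8 = -s/4)
(S(w(-2, 1*(-1))) + n)*m = (-(-2 - 16*(-2))/4 + 389)*119 = (-(-2 + 32)/4 + 389)*119 = (-1/4*30 + 389)*119 = (-15/2 + 389)*119 = (763/2)*119 = 90797/2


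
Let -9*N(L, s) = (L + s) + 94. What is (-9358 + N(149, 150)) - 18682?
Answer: -84251/3 ≈ -28084.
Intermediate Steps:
N(L, s) = -94/9 - L/9 - s/9 (N(L, s) = -((L + s) + 94)/9 = -(94 + L + s)/9 = -94/9 - L/9 - s/9)
(-9358 + N(149, 150)) - 18682 = (-9358 + (-94/9 - 1/9*149 - 1/9*150)) - 18682 = (-9358 + (-94/9 - 149/9 - 50/3)) - 18682 = (-9358 - 131/3) - 18682 = -28205/3 - 18682 = -84251/3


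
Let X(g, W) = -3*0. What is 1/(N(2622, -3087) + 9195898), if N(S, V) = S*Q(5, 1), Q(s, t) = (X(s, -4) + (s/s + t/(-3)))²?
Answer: 3/27591190 ≈ 1.0873e-7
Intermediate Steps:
X(g, W) = 0
Q(s, t) = (1 - t/3)² (Q(s, t) = (0 + (s/s + t/(-3)))² = (0 + (1 + t*(-⅓)))² = (0 + (1 - t/3))² = (1 - t/3)²)
N(S, V) = 4*S/9 (N(S, V) = S*((-3 + 1)²/9) = S*((⅑)*(-2)²) = S*((⅑)*4) = S*(4/9) = 4*S/9)
1/(N(2622, -3087) + 9195898) = 1/((4/9)*2622 + 9195898) = 1/(3496/3 + 9195898) = 1/(27591190/3) = 3/27591190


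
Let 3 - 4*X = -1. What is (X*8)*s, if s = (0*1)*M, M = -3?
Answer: 0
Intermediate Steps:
X = 1 (X = 3/4 - 1/4*(-1) = 3/4 + 1/4 = 1)
s = 0 (s = (0*1)*(-3) = 0*(-3) = 0)
(X*8)*s = (1*8)*0 = 8*0 = 0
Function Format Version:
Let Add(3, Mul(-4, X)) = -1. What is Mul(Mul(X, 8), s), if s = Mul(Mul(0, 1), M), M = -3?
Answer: 0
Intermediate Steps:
X = 1 (X = Add(Rational(3, 4), Mul(Rational(-1, 4), -1)) = Add(Rational(3, 4), Rational(1, 4)) = 1)
s = 0 (s = Mul(Mul(0, 1), -3) = Mul(0, -3) = 0)
Mul(Mul(X, 8), s) = Mul(Mul(1, 8), 0) = Mul(8, 0) = 0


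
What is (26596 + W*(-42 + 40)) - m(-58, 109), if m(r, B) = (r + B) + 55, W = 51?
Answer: 26388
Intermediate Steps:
m(r, B) = 55 + B + r (m(r, B) = (B + r) + 55 = 55 + B + r)
(26596 + W*(-42 + 40)) - m(-58, 109) = (26596 + 51*(-42 + 40)) - (55 + 109 - 58) = (26596 + 51*(-2)) - 1*106 = (26596 - 102) - 106 = 26494 - 106 = 26388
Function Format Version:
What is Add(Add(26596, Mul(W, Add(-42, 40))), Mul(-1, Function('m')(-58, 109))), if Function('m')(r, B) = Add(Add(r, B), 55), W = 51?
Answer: 26388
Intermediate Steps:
Function('m')(r, B) = Add(55, B, r) (Function('m')(r, B) = Add(Add(B, r), 55) = Add(55, B, r))
Add(Add(26596, Mul(W, Add(-42, 40))), Mul(-1, Function('m')(-58, 109))) = Add(Add(26596, Mul(51, Add(-42, 40))), Mul(-1, Add(55, 109, -58))) = Add(Add(26596, Mul(51, -2)), Mul(-1, 106)) = Add(Add(26596, -102), -106) = Add(26494, -106) = 26388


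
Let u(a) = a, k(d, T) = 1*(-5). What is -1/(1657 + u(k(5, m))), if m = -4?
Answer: -1/1652 ≈ -0.00060533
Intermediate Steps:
k(d, T) = -5
-1/(1657 + u(k(5, m))) = -1/(1657 - 5) = -1/1652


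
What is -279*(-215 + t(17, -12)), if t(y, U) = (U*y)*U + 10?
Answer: -625797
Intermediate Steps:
t(y, U) = 10 + y*U² (t(y, U) = y*U² + 10 = 10 + y*U²)
-279*(-215 + t(17, -12)) = -279*(-215 + (10 + 17*(-12)²)) = -279*(-215 + (10 + 17*144)) = -279*(-215 + (10 + 2448)) = -279*(-215 + 2458) = -279*2243 = -625797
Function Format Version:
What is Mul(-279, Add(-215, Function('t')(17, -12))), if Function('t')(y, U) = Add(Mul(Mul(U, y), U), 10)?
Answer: -625797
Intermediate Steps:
Function('t')(y, U) = Add(10, Mul(y, Pow(U, 2))) (Function('t')(y, U) = Add(Mul(y, Pow(U, 2)), 10) = Add(10, Mul(y, Pow(U, 2))))
Mul(-279, Add(-215, Function('t')(17, -12))) = Mul(-279, Add(-215, Add(10, Mul(17, Pow(-12, 2))))) = Mul(-279, Add(-215, Add(10, Mul(17, 144)))) = Mul(-279, Add(-215, Add(10, 2448))) = Mul(-279, Add(-215, 2458)) = Mul(-279, 2243) = -625797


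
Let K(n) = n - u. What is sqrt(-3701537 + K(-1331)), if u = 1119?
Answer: I*sqrt(3703987) ≈ 1924.6*I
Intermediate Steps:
K(n) = -1119 + n (K(n) = n - 1*1119 = n - 1119 = -1119 + n)
sqrt(-3701537 + K(-1331)) = sqrt(-3701537 + (-1119 - 1331)) = sqrt(-3701537 - 2450) = sqrt(-3703987) = I*sqrt(3703987)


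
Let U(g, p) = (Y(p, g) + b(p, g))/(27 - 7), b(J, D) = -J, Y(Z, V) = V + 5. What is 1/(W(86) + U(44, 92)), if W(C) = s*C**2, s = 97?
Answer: 20/14348197 ≈ 1.3939e-6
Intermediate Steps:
Y(Z, V) = 5 + V
U(g, p) = 1/4 - p/20 + g/20 (U(g, p) = ((5 + g) - p)/(27 - 7) = (5 + g - p)/20 = (5 + g - p)*(1/20) = 1/4 - p/20 + g/20)
W(C) = 97*C**2
1/(W(86) + U(44, 92)) = 1/(97*86**2 + (1/4 - 1/20*92 + (1/20)*44)) = 1/(97*7396 + (1/4 - 23/5 + 11/5)) = 1/(717412 - 43/20) = 1/(14348197/20) = 20/14348197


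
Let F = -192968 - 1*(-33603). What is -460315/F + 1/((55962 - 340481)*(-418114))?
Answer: 10951941266065331/3791655974411918 ≈ 2.8884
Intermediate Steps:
F = -159365 (F = -192968 + 33603 = -159365)
-460315/F + 1/((55962 - 340481)*(-418114)) = -460315/(-159365) + 1/((55962 - 340481)*(-418114)) = -460315*(-1/159365) - 1/418114/(-284519) = 92063/31873 - 1/284519*(-1/418114) = 92063/31873 + 1/118961377166 = 10951941266065331/3791655974411918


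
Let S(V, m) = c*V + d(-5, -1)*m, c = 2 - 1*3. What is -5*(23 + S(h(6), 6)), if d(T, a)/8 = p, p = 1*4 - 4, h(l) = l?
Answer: -85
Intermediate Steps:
p = 0 (p = 4 - 4 = 0)
d(T, a) = 0 (d(T, a) = 8*0 = 0)
c = -1 (c = 2 - 3 = -1)
S(V, m) = -V (S(V, m) = -V + 0*m = -V + 0 = -V)
-5*(23 + S(h(6), 6)) = -5*(23 - 1*6) = -5*(23 - 6) = -5*17 = -85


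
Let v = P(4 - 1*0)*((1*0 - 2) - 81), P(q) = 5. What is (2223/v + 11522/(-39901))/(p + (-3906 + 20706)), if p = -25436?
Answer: 93481553/143002789940 ≈ 0.00065370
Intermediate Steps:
v = -415 (v = 5*((1*0 - 2) - 81) = 5*((0 - 2) - 81) = 5*(-2 - 81) = 5*(-83) = -415)
(2223/v + 11522/(-39901))/(p + (-3906 + 20706)) = (2223/(-415) + 11522/(-39901))/(-25436 + (-3906 + 20706)) = (2223*(-1/415) + 11522*(-1/39901))/(-25436 + 16800) = (-2223/415 - 11522/39901)/(-8636) = -93481553/16558915*(-1/8636) = 93481553/143002789940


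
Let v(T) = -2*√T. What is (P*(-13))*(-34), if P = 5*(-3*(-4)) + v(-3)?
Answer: 26520 - 884*I*√3 ≈ 26520.0 - 1531.1*I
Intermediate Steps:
P = 60 - 2*I*√3 (P = 5*(-3*(-4)) - 2*I*√3 = 5*12 - 2*I*√3 = 60 - 2*I*√3 ≈ 60.0 - 3.4641*I)
(P*(-13))*(-34) = ((60 - 2*I*√3)*(-13))*(-34) = (-780 + 26*I*√3)*(-34) = 26520 - 884*I*√3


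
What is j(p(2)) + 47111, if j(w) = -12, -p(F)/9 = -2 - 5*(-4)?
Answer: 47099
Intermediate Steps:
p(F) = -162 (p(F) = -9*(-2 - 5*(-4)) = -9*(-2 + 20) = -9*18 = -162)
j(p(2)) + 47111 = -12 + 47111 = 47099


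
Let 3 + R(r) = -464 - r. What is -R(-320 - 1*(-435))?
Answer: 582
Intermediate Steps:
R(r) = -467 - r (R(r) = -3 + (-464 - r) = -467 - r)
-R(-320 - 1*(-435)) = -(-467 - (-320 - 1*(-435))) = -(-467 - (-320 + 435)) = -(-467 - 1*115) = -(-467 - 115) = -1*(-582) = 582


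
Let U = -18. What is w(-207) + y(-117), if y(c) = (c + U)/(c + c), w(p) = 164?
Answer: 4279/26 ≈ 164.58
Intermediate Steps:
y(c) = (-18 + c)/(2*c) (y(c) = (c - 18)/(c + c) = (-18 + c)/((2*c)) = (-18 + c)*(1/(2*c)) = (-18 + c)/(2*c))
w(-207) + y(-117) = 164 + (½)*(-18 - 117)/(-117) = 164 + (½)*(-1/117)*(-135) = 164 + 15/26 = 4279/26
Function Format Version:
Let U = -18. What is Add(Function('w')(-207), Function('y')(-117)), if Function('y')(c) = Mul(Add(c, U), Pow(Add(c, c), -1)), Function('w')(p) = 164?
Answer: Rational(4279, 26) ≈ 164.58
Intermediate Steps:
Function('y')(c) = Mul(Rational(1, 2), Pow(c, -1), Add(-18, c)) (Function('y')(c) = Mul(Add(c, -18), Pow(Add(c, c), -1)) = Mul(Add(-18, c), Pow(Mul(2, c), -1)) = Mul(Add(-18, c), Mul(Rational(1, 2), Pow(c, -1))) = Mul(Rational(1, 2), Pow(c, -1), Add(-18, c)))
Add(Function('w')(-207), Function('y')(-117)) = Add(164, Mul(Rational(1, 2), Pow(-117, -1), Add(-18, -117))) = Add(164, Mul(Rational(1, 2), Rational(-1, 117), -135)) = Add(164, Rational(15, 26)) = Rational(4279, 26)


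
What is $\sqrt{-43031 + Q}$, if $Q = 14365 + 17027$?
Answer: $i \sqrt{11639} \approx 107.88 i$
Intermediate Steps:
$Q = 31392$
$\sqrt{-43031 + Q} = \sqrt{-43031 + 31392} = \sqrt{-11639} = i \sqrt{11639}$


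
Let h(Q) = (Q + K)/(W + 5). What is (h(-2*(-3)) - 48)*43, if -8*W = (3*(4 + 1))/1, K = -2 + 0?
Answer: -50224/25 ≈ -2009.0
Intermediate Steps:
K = -2
W = -15/8 (W = -3*(4 + 1)/(8*1) = -3*5/8 = -15/8 ≈ -1.8750)
h(Q) = -16/25 + 8*Q/25 (h(Q) = (Q - 2)/(-15/8 + 5) = (-2 + Q)/(25/8) = (-2 + Q)*(8/25) = -16/25 + 8*Q/25)
(h(-2*(-3)) - 48)*43 = ((-16/25 + 8*(-2*(-3))/25) - 48)*43 = ((-16/25 + (8/25)*6) - 48)*43 = ((-16/25 + 48/25) - 48)*43 = (32/25 - 48)*43 = -1168/25*43 = -50224/25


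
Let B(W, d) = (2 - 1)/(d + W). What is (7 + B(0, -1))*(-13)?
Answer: -78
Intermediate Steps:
B(W, d) = 1/(W + d)
(7 + B(0, -1))*(-13) = (7 + 1/(0 - 1))*(-13) = (7 + 1/(-1))*(-13) = (7 - 1)*(-13) = 6*(-13) = -78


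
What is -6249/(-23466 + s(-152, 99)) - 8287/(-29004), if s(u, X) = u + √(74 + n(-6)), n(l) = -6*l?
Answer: 4451618931073/8089357922628 + 6249*√110/557809814 ≈ 0.55042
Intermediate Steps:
s(u, X) = u + √110 (s(u, X) = u + √(74 - 6*(-6)) = u + √(74 + 36) = u + √110)
-6249/(-23466 + s(-152, 99)) - 8287/(-29004) = -6249/(-23466 + (-152 + √110)) - 8287/(-29004) = -6249/(-23618 + √110) - 8287*(-1/29004) = -6249/(-23618 + √110) + 8287/29004 = 8287/29004 - 6249/(-23618 + √110)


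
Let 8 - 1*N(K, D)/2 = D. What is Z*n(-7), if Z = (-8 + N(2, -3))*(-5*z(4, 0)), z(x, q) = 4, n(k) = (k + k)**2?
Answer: -54880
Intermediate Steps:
N(K, D) = 16 - 2*D
n(k) = 4*k**2 (n(k) = (2*k)**2 = 4*k**2)
Z = -280 (Z = (-8 + (16 - 2*(-3)))*(-5*4) = (-8 + (16 + 6))*(-20) = (-8 + 22)*(-20) = 14*(-20) = -280)
Z*n(-7) = -1120*(-7)**2 = -1120*49 = -280*196 = -54880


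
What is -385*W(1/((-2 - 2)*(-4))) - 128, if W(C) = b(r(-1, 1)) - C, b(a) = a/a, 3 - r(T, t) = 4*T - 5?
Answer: -7823/16 ≈ -488.94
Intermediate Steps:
r(T, t) = 8 - 4*T (r(T, t) = 3 - (4*T - 5) = 3 - (-5 + 4*T) = 3 + (5 - 4*T) = 8 - 4*T)
b(a) = 1
W(C) = 1 - C
-385*W(1/((-2 - 2)*(-4))) - 128 = -385*(1 - 1/((-2 - 2)*(-4))) - 128 = -385*(1 - 1/((-4*(-4)))) - 128 = -385*(1 - 1/16) - 128 = -385*15/16 - 128 = -5775/16 - 128 = -7823/16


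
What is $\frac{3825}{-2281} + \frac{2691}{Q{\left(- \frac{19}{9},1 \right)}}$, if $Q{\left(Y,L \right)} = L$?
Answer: $\frac{6134346}{2281} \approx 2689.3$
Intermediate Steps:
$\frac{3825}{-2281} + \frac{2691}{Q{\left(- \frac{19}{9},1 \right)}} = \frac{3825}{-2281} + \frac{2691}{1} = 3825 \left(- \frac{1}{2281}\right) + 2691 \cdot 1 = - \frac{3825}{2281} + 2691 = \frac{6134346}{2281}$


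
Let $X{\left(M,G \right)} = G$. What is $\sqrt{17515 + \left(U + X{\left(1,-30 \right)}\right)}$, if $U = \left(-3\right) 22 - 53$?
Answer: $\sqrt{17366} \approx 131.78$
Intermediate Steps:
$U = -119$ ($U = -66 - 53 = -119$)
$\sqrt{17515 + \left(U + X{\left(1,-30 \right)}\right)} = \sqrt{17515 - 149} = \sqrt{17366}$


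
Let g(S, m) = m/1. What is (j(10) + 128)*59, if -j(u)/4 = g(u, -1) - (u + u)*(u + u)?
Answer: 102188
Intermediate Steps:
g(S, m) = m (g(S, m) = m*1 = m)
j(u) = 4 + 16*u² (j(u) = -4*(-1 - (u + u)*(u + u)) = -4*(-1 - 2*u*2*u) = -4*(-1 - 4*u²) = 4 + 16*u²)
(j(10) + 128)*59 = ((4 + 16*10²) + 128)*59 = ((4 + 16*100) + 128)*59 = ((4 + 1600) + 128)*59 = (1604 + 128)*59 = 1732*59 = 102188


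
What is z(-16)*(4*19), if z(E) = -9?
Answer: -684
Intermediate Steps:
z(-16)*(4*19) = -36*19 = -9*76 = -684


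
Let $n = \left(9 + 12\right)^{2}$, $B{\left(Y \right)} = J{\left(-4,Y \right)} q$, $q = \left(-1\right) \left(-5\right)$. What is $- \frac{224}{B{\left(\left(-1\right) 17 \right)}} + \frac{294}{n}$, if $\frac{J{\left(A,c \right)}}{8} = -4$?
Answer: $\frac{31}{15} \approx 2.0667$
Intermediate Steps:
$q = 5$
$J{\left(A,c \right)} = -32$ ($J{\left(A,c \right)} = 8 \left(-4\right) = -32$)
$B{\left(Y \right)} = -160$ ($B{\left(Y \right)} = \left(-32\right) 5 = -160$)
$n = 441$ ($n = 21^{2} = 441$)
$- \frac{224}{B{\left(\left(-1\right) 17 \right)}} + \frac{294}{n} = - \frac{224}{-160} + \frac{294}{441} = \left(-224\right) \left(- \frac{1}{160}\right) + 294 \cdot \frac{1}{441} = \frac{7}{5} + \frac{2}{3} = \frac{31}{15}$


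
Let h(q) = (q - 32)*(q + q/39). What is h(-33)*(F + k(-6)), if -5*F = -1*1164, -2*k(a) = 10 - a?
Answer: 494560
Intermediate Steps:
k(a) = -5 + a/2 (k(a) = -(10 - a)/2 = -5 + a/2)
F = 1164/5 (F = -(-1)*1164/5 = -⅕*(-1164) = 1164/5 ≈ 232.80)
h(q) = 40*q*(-32 + q)/39 (h(q) = (-32 + q)*(q + q*(1/39)) = (-32 + q)*(q + q/39) = (-32 + q)*(40*q/39) = 40*q*(-32 + q)/39)
h(-33)*(F + k(-6)) = ((40/39)*(-33)*(-32 - 33))*(1164/5 + (-5 + (½)*(-6))) = ((40/39)*(-33)*(-65))*(1164/5 + (-5 - 3)) = 2200*(1164/5 - 8) = 2200*(1124/5) = 494560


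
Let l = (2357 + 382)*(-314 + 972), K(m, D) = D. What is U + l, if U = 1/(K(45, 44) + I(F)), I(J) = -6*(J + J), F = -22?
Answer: 555096697/308 ≈ 1.8023e+6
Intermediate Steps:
I(J) = -12*J
l = 1802262 (l = 2739*658 = 1802262)
U = 1/308 (U = 1/(44 - 12*(-22)) = 1/(44 + 264) = 1/308 ≈ 0.0032468)
U + l = 1/308 + 1802262 = 555096697/308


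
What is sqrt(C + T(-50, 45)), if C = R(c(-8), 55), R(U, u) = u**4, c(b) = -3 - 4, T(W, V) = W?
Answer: 5*sqrt(366023) ≈ 3025.0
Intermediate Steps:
c(b) = -7
C = 9150625 (C = 55**4 = 9150625)
sqrt(C + T(-50, 45)) = sqrt(9150625 - 50) = sqrt(9150575) = 5*sqrt(366023)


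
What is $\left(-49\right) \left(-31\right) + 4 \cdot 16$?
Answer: $1583$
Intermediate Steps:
$\left(-49\right) \left(-31\right) + 4 \cdot 16 = 1519 + 64 = 1583$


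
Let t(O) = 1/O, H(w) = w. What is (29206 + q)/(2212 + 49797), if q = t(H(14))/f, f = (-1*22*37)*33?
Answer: 10983442007/19558920612 ≈ 0.56156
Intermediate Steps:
f = -26862 (f = -22*37*33 = -814*33 = -26862)
q = -1/376068 (q = 1/(14*(-26862)) = (1/14)*(-1/26862) = -1/376068 ≈ -2.6591e-6)
(29206 + q)/(2212 + 49797) = (29206 - 1/376068)/(2212 + 49797) = (10983442007/376068)/52009 = (10983442007/376068)*(1/52009) = 10983442007/19558920612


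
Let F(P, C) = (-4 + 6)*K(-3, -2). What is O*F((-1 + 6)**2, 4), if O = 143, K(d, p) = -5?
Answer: -1430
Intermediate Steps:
F(P, C) = -10 (F(P, C) = (-4 + 6)*(-5) = 2*(-5) = -10)
O*F((-1 + 6)**2, 4) = 143*(-10) = -1430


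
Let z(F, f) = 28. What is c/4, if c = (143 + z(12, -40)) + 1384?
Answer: 1555/4 ≈ 388.75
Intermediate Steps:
c = 1555 (c = (143 + 28) + 1384 = 171 + 1384 = 1555)
c/4 = 1555/4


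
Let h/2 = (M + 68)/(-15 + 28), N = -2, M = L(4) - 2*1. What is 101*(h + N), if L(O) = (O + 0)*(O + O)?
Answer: 17170/13 ≈ 1320.8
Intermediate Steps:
L(O) = 2*O**2 (L(O) = O*(2*O) = 2*O**2)
M = 30 (M = 2*4**2 - 2*1 = 2*16 - 2 = 32 - 2 = 30)
h = 196/13 (h = 2*((30 + 68)/(-15 + 28)) = 2*(98/13) = 196/13 ≈ 15.077)
101*(h + N) = 101*(196/13 - 2) = 101*(170/13) = 17170/13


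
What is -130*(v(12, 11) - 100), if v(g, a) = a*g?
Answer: -4160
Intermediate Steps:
-130*(v(12, 11) - 100) = -130*(11*12 - 100) = -130*(132 - 100) = -130*32 = -4160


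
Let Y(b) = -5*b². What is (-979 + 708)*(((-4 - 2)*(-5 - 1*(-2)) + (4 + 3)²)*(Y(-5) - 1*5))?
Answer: 2360410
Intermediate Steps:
(-979 + 708)*(((-4 - 2)*(-5 - 1*(-2)) + (4 + 3)²)*(Y(-5) - 1*5)) = (-979 + 708)*(((-4 - 2)*(-5 - 1*(-2)) + (4 + 3)²)*(-5*(-5)² - 1*5)) = -271*(-6*(-5 + 2) + 7²)*(-5*25 - 5) = -271*(-6*(-3) + 49)*(-125 - 5) = -271*(18 + 49)*(-130) = -18157*(-130) = -271*(-8710) = 2360410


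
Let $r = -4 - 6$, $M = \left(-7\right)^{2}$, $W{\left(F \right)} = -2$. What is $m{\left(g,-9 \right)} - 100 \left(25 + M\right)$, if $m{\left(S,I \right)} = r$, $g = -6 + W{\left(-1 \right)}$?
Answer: $-7410$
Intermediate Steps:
$M = 49$
$g = -8$ ($g = -6 - 2 = -8$)
$r = -10$
$m{\left(S,I \right)} = -10$
$m{\left(g,-9 \right)} - 100 \left(25 + M\right) = -10 - 100 \left(25 + 49\right) = -10 - 7400 = -7410$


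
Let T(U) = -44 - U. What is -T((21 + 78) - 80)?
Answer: 63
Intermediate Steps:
-T((21 + 78) - 80) = -(-44 - ((21 + 78) - 80)) = -(-44 - (99 - 80)) = -(-44 - 1*19) = -(-44 - 19) = -1*(-63) = 63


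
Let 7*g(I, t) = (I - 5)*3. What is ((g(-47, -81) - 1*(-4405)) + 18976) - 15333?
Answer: 56180/7 ≈ 8025.7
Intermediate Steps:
g(I, t) = -15/7 + 3*I/7 (g(I, t) = ((I - 5)*3)/7 = ((-5 + I)*3)/7 = (-15 + 3*I)/7 = -15/7 + 3*I/7)
((g(-47, -81) - 1*(-4405)) + 18976) - 15333 = (((-15/7 + (3/7)*(-47)) - 1*(-4405)) + 18976) - 15333 = (((-15/7 - 141/7) + 4405) + 18976) - 15333 = ((-156/7 + 4405) + 18976) - 15333 = (30679/7 + 18976) - 15333 = 163511/7 - 15333 = 56180/7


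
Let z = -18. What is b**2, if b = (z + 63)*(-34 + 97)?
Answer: 8037225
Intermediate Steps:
b = 2835 (b = (-18 + 63)*(-34 + 97) = 45*63 = 2835)
b**2 = 2835**2 = 8037225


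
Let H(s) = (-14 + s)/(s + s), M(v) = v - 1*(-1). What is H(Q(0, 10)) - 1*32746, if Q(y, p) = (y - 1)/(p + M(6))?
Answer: -65253/2 ≈ -32627.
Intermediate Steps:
M(v) = 1 + v (M(v) = v + 1 = 1 + v)
Q(y, p) = (-1 + y)/(7 + p) (Q(y, p) = (y - 1)/(p + (1 + 6)) = (-1 + y)/(p + 7) = (-1 + y)/(7 + p))
H(s) = (-14 + s)/(2*s) (H(s) = (-14 + s)/((2*s)) = (-14 + s)*(1/(2*s)) = (-14 + s)/(2*s))
H(Q(0, 10)) - 1*32746 = (-14 + (-1 + 0)/(7 + 10))/(2*(((-1 + 0)/(7 + 10)))) - 1*32746 = (-14 - 1/17)/(2*((-1/17))) - 32746 = (-14 + (1/17)*(-1))/(2*(((1/17)*(-1)))) - 32746 = (-14 - 1/17)/(2*(-1/17)) - 32746 = (½)*(-17)*(-239/17) - 32746 = 239/2 - 32746 = -65253/2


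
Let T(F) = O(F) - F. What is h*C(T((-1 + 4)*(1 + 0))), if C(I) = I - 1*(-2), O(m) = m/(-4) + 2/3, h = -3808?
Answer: 12376/3 ≈ 4125.3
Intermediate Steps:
O(m) = 2/3 - m/4 (O(m) = m*(-1/4) + 2*(1/3) = -m/4 + 2/3 = 2/3 - m/4)
T(F) = 2/3 - 5*F/4 (T(F) = (2/3 - F/4) - F = 2/3 - 5*F/4)
C(I) = 2 + I (C(I) = I + 2 = 2 + I)
h*C(T((-1 + 4)*(1 + 0))) = -3808*(2 + (2/3 - 5*(-1 + 4)*(1 + 0)/4)) = -3808*(2 + (2/3 - 15/4)) = -3808*(2 - 37/12) = -3808*(-13/12) = 12376/3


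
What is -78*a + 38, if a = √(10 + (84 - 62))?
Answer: 38 - 312*√2 ≈ -403.23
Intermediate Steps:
a = 4*√2 (a = √(10 + 22) = √32 = 4*√2 ≈ 5.6569)
-78*a + 38 = -312*√2 + 38 = 38 - 312*√2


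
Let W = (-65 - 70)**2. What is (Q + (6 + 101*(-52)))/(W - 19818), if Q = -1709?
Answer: 6955/1593 ≈ 4.3660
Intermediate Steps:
W = 18225 (W = (-135)**2 = 18225)
(Q + (6 + 101*(-52)))/(W - 19818) = (-1709 + (6 + 101*(-52)))/(18225 - 19818) = (-1709 + (6 - 5252))/(-1593) = (-1709 - 5246)*(-1/1593) = -6955*(-1/1593) = 6955/1593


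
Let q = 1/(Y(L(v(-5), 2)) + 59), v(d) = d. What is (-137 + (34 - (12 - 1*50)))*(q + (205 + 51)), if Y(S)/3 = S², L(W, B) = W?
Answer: -2229825/134 ≈ -16641.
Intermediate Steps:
Y(S) = 3*S²
q = 1/134 (q = 1/(3*(-5)² + 59) = 1/(3*25 + 59) = 1/(75 + 59) = 1/134 ≈ 0.0074627)
(-137 + (34 - (12 - 1*50)))*(q + (205 + 51)) = (-137 + (34 - (12 - 1*50)))*(1/134 + (205 + 51)) = (-137 + (34 - (12 - 50)))*(1/134 + 256) = (-137 + (34 - 1*(-38)))*(34305/134) = (-137 + (34 + 38))*(34305/134) = (-137 + 72)*(34305/134) = -65*34305/134 = -2229825/134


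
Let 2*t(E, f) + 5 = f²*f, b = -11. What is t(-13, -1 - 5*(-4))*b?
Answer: -37697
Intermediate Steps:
t(E, f) = -5/2 + f³/2 (t(E, f) = -5/2 + (f²*f)/2 = -5/2 + f³/2)
t(-13, -1 - 5*(-4))*b = (-5/2 + (-1 - 5*(-4))³/2)*(-11) = (-5/2 + (-1 + 20)³/2)*(-11) = (-5/2 + (½)*19³)*(-11) = (-5/2 + (½)*6859)*(-11) = (-5/2 + 6859/2)*(-11) = 3427*(-11) = -37697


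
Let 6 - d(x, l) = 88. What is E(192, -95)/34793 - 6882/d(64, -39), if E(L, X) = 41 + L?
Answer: 119732266/1426513 ≈ 83.933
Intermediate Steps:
d(x, l) = -82 (d(x, l) = 6 - 1*88 = 6 - 88 = -82)
E(192, -95)/34793 - 6882/d(64, -39) = (41 + 192)/34793 - 6882/(-82) = 233*(1/34793) - 6882*(-1/82) = 233/34793 + 3441/41 = 119732266/1426513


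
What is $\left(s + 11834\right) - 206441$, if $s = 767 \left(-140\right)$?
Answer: $-301987$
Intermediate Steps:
$s = -107380$
$\left(s + 11834\right) - 206441 = \left(-107380 + 11834\right) - 206441 = -95546 - 206441 = -301987$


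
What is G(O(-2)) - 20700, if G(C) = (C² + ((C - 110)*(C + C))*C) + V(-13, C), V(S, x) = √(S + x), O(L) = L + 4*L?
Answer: -44600 + I*√23 ≈ -44600.0 + 4.7958*I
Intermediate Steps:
O(L) = 5*L
G(C) = C² + √(-13 + C) + 2*C²*(-110 + C) (G(C) = (C² + ((C - 110)*(C + C))*C) + √(-13 + C) = (C² + ((-110 + C)*(2*C))*C) + √(-13 + C) = (C² + (2*C*(-110 + C))*C) + √(-13 + C) = (C² + 2*C²*(-110 + C)) + √(-13 + C) = C² + √(-13 + C) + 2*C²*(-110 + C))
G(O(-2)) - 20700 = (√(-13 + 5*(-2)) - 219*(5*(-2))² + 2*(5*(-2))³) - 20700 = (√(-13 - 10) - 219*(-10)² + 2*(-10)³) - 20700 = (√(-23) - 219*100 + 2*(-1000)) - 20700 = (I*√23 - 21900 - 2000) - 20700 = (-23900 + I*√23) - 20700 = -44600 + I*√23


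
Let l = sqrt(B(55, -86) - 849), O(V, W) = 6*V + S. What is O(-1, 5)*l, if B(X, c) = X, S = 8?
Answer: 2*I*sqrt(794) ≈ 56.356*I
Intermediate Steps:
O(V, W) = 8 + 6*V (O(V, W) = 6*V + 8 = 8 + 6*V)
l = I*sqrt(794) (l = sqrt(55 - 849) = sqrt(-794) = I*sqrt(794) ≈ 28.178*I)
O(-1, 5)*l = (8 + 6*(-1))*(I*sqrt(794)) = (8 - 6)*(I*sqrt(794)) = 2*(I*sqrt(794)) = 2*I*sqrt(794)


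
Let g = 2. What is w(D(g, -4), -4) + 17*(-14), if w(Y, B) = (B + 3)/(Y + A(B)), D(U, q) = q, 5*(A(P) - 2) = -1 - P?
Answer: -1661/7 ≈ -237.29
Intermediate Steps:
A(P) = 9/5 - P/5 (A(P) = 2 + (-1 - P)/5 = 2 + (-⅕ - P/5) = 9/5 - P/5)
w(Y, B) = (3 + B)/(9/5 + Y - B/5) (w(Y, B) = (B + 3)/(Y + (9/5 - B/5)) = (3 + B)/(9/5 + Y - B/5))
w(D(g, -4), -4) + 17*(-14) = 5*(3 - 4)/(9 - 1*(-4) + 5*(-4)) + 17*(-14) = 5*(-1)/(9 + 4 - 20) - 238 = 5*(-1)/(-7) - 238 = 5*(-⅐)*(-1) - 238 = 5/7 - 238 = -1661/7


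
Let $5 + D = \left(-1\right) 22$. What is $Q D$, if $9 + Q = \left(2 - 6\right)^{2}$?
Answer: $-189$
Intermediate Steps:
$Q = 7$ ($Q = -9 + \left(2 - 6\right)^{2} = -9 + \left(-4\right)^{2} = -9 + 16 = 7$)
$D = -27$ ($D = -5 - 22 = -27$)
$Q D = 7 \left(-27\right) = -189$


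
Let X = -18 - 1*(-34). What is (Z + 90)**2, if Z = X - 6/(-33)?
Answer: 1364224/121 ≈ 11275.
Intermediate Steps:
X = 16 (X = -18 + 34 = 16)
Z = 178/11 (Z = 16 - 6/(-33) = 16 - 6*(-1)/33 = 16 - 1*(-2/11) = 16 + 2/11 = 178/11 ≈ 16.182)
(Z + 90)**2 = (178/11 + 90)**2 = (1168/11)**2 = 1364224/121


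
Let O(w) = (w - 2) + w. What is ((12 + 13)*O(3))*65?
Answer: 6500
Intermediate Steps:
O(w) = -2 + 2*w (O(w) = (-2 + w) + w = -2 + 2*w)
((12 + 13)*O(3))*65 = ((12 + 13)*(-2 + 2*3))*65 = (25*(-2 + 6))*65 = (25*4)*65 = 100*65 = 6500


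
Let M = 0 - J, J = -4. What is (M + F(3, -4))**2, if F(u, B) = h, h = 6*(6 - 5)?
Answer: 100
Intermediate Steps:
h = 6 (h = 6*1 = 6)
F(u, B) = 6
M = 4 (M = 0 - 1*(-4) = 0 + 4 = 4)
(M + F(3, -4))**2 = (4 + 6)**2 = 10**2 = 100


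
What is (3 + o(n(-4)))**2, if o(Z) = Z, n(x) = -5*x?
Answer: 529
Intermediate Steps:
(3 + o(n(-4)))**2 = (3 - 5*(-4))**2 = (3 + 20)**2 = 23**2 = 529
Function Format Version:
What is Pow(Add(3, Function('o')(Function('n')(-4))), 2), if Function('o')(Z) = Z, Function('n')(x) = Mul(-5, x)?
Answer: 529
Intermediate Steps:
Pow(Add(3, Function('o')(Function('n')(-4))), 2) = Pow(Add(3, Mul(-5, -4)), 2) = Pow(Add(3, 20), 2) = Pow(23, 2) = 529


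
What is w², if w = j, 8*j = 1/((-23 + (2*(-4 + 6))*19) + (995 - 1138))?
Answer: 1/518400 ≈ 1.9290e-6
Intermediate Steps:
j = -1/720 (j = 1/(8*((-23 + (2*(-4 + 6))*19) + (995 - 1138))) = 1/(8*((-23 + (2*2)*19) - 143)) = 1/(8*((-23 + 4*19) - 143)) = 1/(8*((-23 + 76) - 143)) = 1/(8*(53 - 143)) = (⅛)/(-90) = (⅛)*(-1/90) = -1/720 ≈ -0.0013889)
w = -1/720 ≈ -0.0013889
w² = (-1/720)² = 1/518400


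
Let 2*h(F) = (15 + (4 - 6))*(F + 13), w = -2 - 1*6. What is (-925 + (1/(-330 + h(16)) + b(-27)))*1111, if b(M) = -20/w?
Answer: -580096429/566 ≈ -1.0249e+6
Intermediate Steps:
w = -8 (w = -2 - 6 = -8)
h(F) = 169/2 + 13*F/2 (h(F) = ((15 + (4 - 6))*(F + 13))/2 = ((15 - 2)*(13 + F))/2 = (13*(13 + F))/2 = (169 + 13*F)/2 = 169/2 + 13*F/2)
b(M) = 5/2 (b(M) = -20/(-8) = -20*(-⅛) = 5/2)
(-925 + (1/(-330 + h(16)) + b(-27)))*1111 = (-925 + (1/(-330 + (169/2 + (13/2)*16)) + 5/2))*1111 = (-925 + (1/(-330 + (169/2 + 104)) + 5/2))*1111 = (-925 + (1/(-330 + 377/2) + 5/2))*1111 = (-925 + (1/(-283/2) + 5/2))*1111 = (-925 + (-2/283 + 5/2))*1111 = (-925 + 1411/566)*1111 = -522139/566*1111 = -580096429/566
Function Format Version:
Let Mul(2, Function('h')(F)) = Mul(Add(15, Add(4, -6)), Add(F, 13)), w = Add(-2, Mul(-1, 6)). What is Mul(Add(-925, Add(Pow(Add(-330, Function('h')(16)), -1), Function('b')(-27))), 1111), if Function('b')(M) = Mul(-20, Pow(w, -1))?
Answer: Rational(-580096429, 566) ≈ -1.0249e+6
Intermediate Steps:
w = -8 (w = Add(-2, -6) = -8)
Function('h')(F) = Add(Rational(169, 2), Mul(Rational(13, 2), F)) (Function('h')(F) = Mul(Rational(1, 2), Mul(Add(15, Add(4, -6)), Add(F, 13))) = Mul(Rational(1, 2), Mul(Add(15, -2), Add(13, F))) = Mul(Rational(1, 2), Mul(13, Add(13, F))) = Mul(Rational(1, 2), Add(169, Mul(13, F))) = Add(Rational(169, 2), Mul(Rational(13, 2), F)))
Function('b')(M) = Rational(5, 2) (Function('b')(M) = Mul(-20, Pow(-8, -1)) = Mul(-20, Rational(-1, 8)) = Rational(5, 2))
Mul(Add(-925, Add(Pow(Add(-330, Function('h')(16)), -1), Function('b')(-27))), 1111) = Mul(Add(-925, Add(Pow(Add(-330, Add(Rational(169, 2), Mul(Rational(13, 2), 16))), -1), Rational(5, 2))), 1111) = Mul(Add(-925, Add(Pow(Add(-330, Add(Rational(169, 2), 104)), -1), Rational(5, 2))), 1111) = Mul(Add(-925, Add(Pow(Add(-330, Rational(377, 2)), -1), Rational(5, 2))), 1111) = Mul(Add(-925, Add(Pow(Rational(-283, 2), -1), Rational(5, 2))), 1111) = Mul(Add(-925, Add(Rational(-2, 283), Rational(5, 2))), 1111) = Mul(Add(-925, Rational(1411, 566)), 1111) = Mul(Rational(-522139, 566), 1111) = Rational(-580096429, 566)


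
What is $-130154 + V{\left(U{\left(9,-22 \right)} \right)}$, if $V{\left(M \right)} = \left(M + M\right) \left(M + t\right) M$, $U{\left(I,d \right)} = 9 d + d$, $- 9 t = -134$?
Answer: $- \frac{179864186}{9} \approx -1.9985 \cdot 10^{7}$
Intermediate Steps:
$t = \frac{134}{9}$ ($t = \left(- \frac{1}{9}\right) \left(-134\right) = \frac{134}{9} \approx 14.889$)
$U{\left(I,d \right)} = 10 d$
$V{\left(M \right)} = 2 M^{2} \left(\frac{134}{9} + M\right)$ ($V{\left(M \right)} = \left(M + M\right) \left(M + \frac{134}{9}\right) M = 2 M \left(\frac{134}{9} + M\right) M = 2 M^{2} \left(\frac{134}{9} + M\right)$)
$-130154 + V{\left(U{\left(9,-22 \right)} \right)} = -130154 + \left(10 \left(-22\right)\right)^{2} \left(\frac{268}{9} + 2 \cdot 10 \left(-22\right)\right) = -130154 + \left(-220\right)^{2} \left(\frac{268}{9} + 2 \left(-220\right)\right) = -130154 + 48400 \left(\frac{268}{9} - 440\right) = -130154 + 48400 \left(- \frac{3692}{9}\right) = -130154 - \frac{178692800}{9} = - \frac{179864186}{9}$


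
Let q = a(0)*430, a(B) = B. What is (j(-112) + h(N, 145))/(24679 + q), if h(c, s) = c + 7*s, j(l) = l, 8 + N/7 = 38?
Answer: 1113/24679 ≈ 0.045099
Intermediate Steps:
N = 210 (N = -56 + 7*38 = -56 + 266 = 210)
q = 0 (q = 0*430 = 0)
(j(-112) + h(N, 145))/(24679 + q) = (-112 + (210 + 7*145))/(24679 + 0) = (-112 + (210 + 1015))/24679 = (-112 + 1225)*(1/24679) = 1113*(1/24679) = 1113/24679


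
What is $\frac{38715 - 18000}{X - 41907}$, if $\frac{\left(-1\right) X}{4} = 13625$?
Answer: $- \frac{20715}{96407} \approx -0.21487$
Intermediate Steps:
$X = -54500$ ($X = \left(-4\right) 13625 = -54500$)
$\frac{38715 - 18000}{X - 41907} = \frac{38715 - 18000}{-54500 - 41907} = \frac{20715}{-96407} = 20715 \left(- \frac{1}{96407}\right) = - \frac{20715}{96407}$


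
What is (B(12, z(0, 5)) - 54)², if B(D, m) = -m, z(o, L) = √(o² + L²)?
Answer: 3481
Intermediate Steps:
z(o, L) = √(L² + o²)
(B(12, z(0, 5)) - 54)² = (-√(5² + 0²) - 54)² = (-√(25 + 0) - 54)² = (-√25 - 54)² = (-1*5 - 54)² = (-5 - 54)² = (-59)² = 3481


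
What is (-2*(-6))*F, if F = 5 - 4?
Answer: 12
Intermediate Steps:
F = 1
(-2*(-6))*F = -2*(-6)*1 = 12*1 = 12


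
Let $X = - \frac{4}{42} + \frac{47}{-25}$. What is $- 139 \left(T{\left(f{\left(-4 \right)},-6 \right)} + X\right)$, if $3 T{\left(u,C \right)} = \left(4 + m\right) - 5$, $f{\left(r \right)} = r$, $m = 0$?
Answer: $\frac{56156}{175} \approx 320.89$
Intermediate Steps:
$T{\left(u,C \right)} = - \frac{1}{3}$ ($T{\left(u,C \right)} = \frac{\left(4 + 0\right) - 5}{3} = \frac{4 - 5}{3} = \frac{1}{3} \left(-1\right) = - \frac{1}{3}$)
$X = - \frac{1037}{525}$ ($X = \left(-4\right) \frac{1}{42} + 47 \left(- \frac{1}{25}\right) = - \frac{2}{21} - \frac{47}{25} = - \frac{1037}{525} \approx -1.9752$)
$- 139 \left(T{\left(f{\left(-4 \right)},-6 \right)} + X\right) = - 139 \left(- \frac{1}{3} - \frac{1037}{525}\right) = \left(-139\right) \left(- \frac{404}{175}\right) = \frac{56156}{175}$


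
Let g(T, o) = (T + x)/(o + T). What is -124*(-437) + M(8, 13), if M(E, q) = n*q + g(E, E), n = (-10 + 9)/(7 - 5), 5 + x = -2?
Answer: 866905/16 ≈ 54182.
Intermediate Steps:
x = -7 (x = -5 - 2 = -7)
g(T, o) = (-7 + T)/(T + o) (g(T, o) = (T - 7)/(o + T) = (-7 + T)/(T + o))
n = -1/2 ≈ -0.50000
M(E, q) = -q/2 + (-7 + E)/(2*E) (M(E, q) = -q/2 + (-7 + E)/(E + E) = -q/2 + (-7 + E)/((2*E)) = -q/2 + (1/(2*E))*(-7 + E) = -q/2 + (-7 + E)/(2*E))
-124*(-437) + M(8, 13) = -124*(-437) + (1/2)*(-7 + 8 - 1*8*13)/8 = 54188 + (1/2)*(1/8)*(-7 + 8 - 104) = 54188 + (1/2)*(1/8)*(-103) = 54188 - 103/16 = 866905/16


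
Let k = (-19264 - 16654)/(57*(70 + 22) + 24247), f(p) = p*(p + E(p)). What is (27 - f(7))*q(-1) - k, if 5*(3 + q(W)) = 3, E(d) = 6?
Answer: 22828678/147455 ≈ 154.82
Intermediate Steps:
q(W) = -12/5 (q(W) = -3 + (⅕)*3 = -3 + ⅗ = -12/5)
f(p) = p*(6 + p) (f(p) = p*(p + 6) = p*(6 + p))
k = -35918/29491 (k = -35918/(57*92 + 24247) = -35918/(5244 + 24247) = -35918/29491 ≈ -1.2179)
(27 - f(7))*q(-1) - k = (27 - 7*(6 + 7))*(-12/5) - 1*(-35918/29491) = (27 - 7*13)*(-12/5) + 35918/29491 = (27 - 1*91)*(-12/5) + 35918/29491 = (27 - 91)*(-12/5) + 35918/29491 = -64*(-12/5) + 35918/29491 = 768/5 + 35918/29491 = 22828678/147455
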